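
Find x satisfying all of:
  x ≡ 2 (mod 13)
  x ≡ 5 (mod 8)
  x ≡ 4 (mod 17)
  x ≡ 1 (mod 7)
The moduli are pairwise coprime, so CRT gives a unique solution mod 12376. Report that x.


Product of moduli M = 13 · 8 · 17 · 7 = 12376.
Merge one congruence at a time:
  Start: x ≡ 2 (mod 13).
  Combine with x ≡ 5 (mod 8); new modulus lcm = 104.
    Write x = 2 + 13·t and substitute into x ≡ 5 (mod 8): 13·t ≡ 5 − 2 = 3 (mod 8).
    Reduce coefficients mod 8: 5·t ≡ 3 (mod 8).
    The inverse of 5 mod 8 is 5 (since 5·5 = 25 = 3·8 + 1), so t ≡ 5·3 = 15 ≡ 7 (mod 8).
    Then x = 2 + 13·7 = 93, valid modulo lcm(13, 8) = 104: x ≡ 93 (mod 104).
  Combine with x ≡ 4 (mod 17); new modulus lcm = 1768.
    Write x = 93 + 104·t and substitute into x ≡ 4 (mod 17): 104·t ≡ 4 − 93 = -89 (mod 17).
    Reduce coefficients mod 17: 2·t ≡ 13 (mod 17).
    The inverse of 2 mod 17 is 9 (since 2·9 = 18 = 1·17 + 1), so t ≡ 9·13 = 117 ≡ 15 (mod 17).
    Then x = 93 + 104·15 = 1653, valid modulo lcm(104, 17) = 1768: x ≡ 1653 (mod 1768).
  Combine with x ≡ 1 (mod 7); new modulus lcm = 12376.
    Write x = 1653 + 1768·t and substitute into x ≡ 1 (mod 7): 1768·t ≡ 1 − 1653 = -1652 (mod 7).
    Reduce coefficients mod 7: 4·t ≡ 0 (mod 7).
    The inverse of 4 mod 7 is 2 (since 4·2 = 8 = 1·7 + 1), so t ≡ 2·0 = 0 ≡ 0 (mod 7).
    Then x = 1653 + 1768·0 = 1653, valid modulo lcm(1768, 7) = 12376: x ≡ 1653 (mod 12376).
Verify against each original: 1653 mod 13 = 2, 1653 mod 8 = 5, 1653 mod 17 = 4, 1653 mod 7 = 1.

x ≡ 1653 (mod 12376).


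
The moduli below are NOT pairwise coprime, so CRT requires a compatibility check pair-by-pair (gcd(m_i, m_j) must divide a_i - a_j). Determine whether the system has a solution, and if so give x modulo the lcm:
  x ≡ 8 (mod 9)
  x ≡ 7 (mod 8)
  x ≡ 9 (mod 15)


Moduli 9, 8, 15 are not pairwise coprime, so CRT works modulo lcm(m_i) when all pairwise compatibility conditions hold.
Pairwise compatibility: gcd(m_i, m_j) must divide a_i - a_j for every pair.
Merge one congruence at a time:
  Start: x ≡ 8 (mod 9).
  Combine with x ≡ 7 (mod 8): gcd(9, 8) = 1; 7 - 8 = -1, which IS divisible by 1, so compatible.
    Write x = 8 + 9·t and substitute into x ≡ 7 (mod 8): 9·t ≡ 7 − 8 = -1 (mod 8).
    Reduce coefficients mod 8: 1·t ≡ 7 (mod 8).
    So t ≡ 7 (mod 8).
    Then x = 8 + 9·7 = 71, valid modulo lcm(9, 8) = 72: x ≡ 71 (mod 72).
  Combine with x ≡ 9 (mod 15): gcd(72, 15) = 3, and 9 - 71 = -62 is NOT divisible by 3.
    ⇒ system is inconsistent (no integer solution).

No solution (the system is inconsistent).


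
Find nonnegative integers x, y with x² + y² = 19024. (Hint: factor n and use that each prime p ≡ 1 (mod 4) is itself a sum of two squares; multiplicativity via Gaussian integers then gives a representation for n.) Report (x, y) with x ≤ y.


Step 1: Factor n = 19024 = 2^4 · 29 · 41.
Step 2: Check the mod-4 condition on each prime factor: 2 = 2 (special); 29 ≡ 1 (mod 4), exponent 1; 41 ≡ 1 (mod 4), exponent 1.
All primes ≡ 3 (mod 4) appear to even exponent (or don't appear), so by the two-squares theorem n IS expressible as a sum of two squares.
Step 3: Build a representation. Group n = k² · m with k = 4 and m = 29 · 41 = 1189 (a product of primes ≡ 1 (mod 4)); a representation of m scales to one of n via (k·x)² + (k·y)² = k²(x² + y²). Each prime p ≡ 1 (mod 4) is itself a sum of two squares; find a² by testing p − a² for a perfect square:
  29: 29 − 1² = 28, 29 − 2² = 25 = 5² ⇒ 29 = 2² + 5².
  41: 41 − 1² = 40, 41 − 2² = 37, 41 − 3² = 32, 41 − 4² = 25 = 5² ⇒ 41 = 4² + 5².
  Combine using the Brahmagupta–Fibonacci identity (a² + b²)(c² + d²) = (ac − bd)² + (ad + bc)² = (ac + bd)² + (ad − bc)²:
  29 · 41 = 1189: from (2² + 5²)(4² + 5²), take (2·4 − 5·5, 2·5 + 5·4) = (8 − 25, 10 + 20) = (-17, 30); dropping signs (only squares matter) gives (17, 30); check 17² + 30² = 289 + 900 = 1189 ✓.
  Scale by k = 4: (4·17, 4·30) = (68, 120).
Step 4: Order so x ≤ y and verify: 68² + 120² = 4624 + 14400 = 19024 = n. ✓

n = 19024 = 68² + 120² (one valid representation with x ≤ y).


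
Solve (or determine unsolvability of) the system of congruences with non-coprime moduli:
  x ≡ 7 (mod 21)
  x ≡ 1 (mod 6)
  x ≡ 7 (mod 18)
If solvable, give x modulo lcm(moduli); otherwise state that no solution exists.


Moduli 21, 6, 18 are not pairwise coprime, so CRT works modulo lcm(m_i) when all pairwise compatibility conditions hold.
Pairwise compatibility: gcd(m_i, m_j) must divide a_i - a_j for every pair.
Merge one congruence at a time:
  Start: x ≡ 7 (mod 21).
  Combine with x ≡ 1 (mod 6): gcd(21, 6) = 3; 1 - 7 = -6, which IS divisible by 3, so compatible.
    Write x = 7 + 21·t and substitute into x ≡ 1 (mod 6): 21·t ≡ 1 − 7 = -6 (mod 6).
    Divide the congruence (and modulus) by g = 3: 7·t ≡ -2 (mod 2).
    Reduce coefficients mod 2: 1·t ≡ 0 (mod 2).
    So t ≡ 0 (mod 2).
    Then x = 7 + 21·0 = 7, valid modulo lcm(21, 6) = 42: x ≡ 7 (mod 42).
  Combine with x ≡ 7 (mod 18): gcd(42, 18) = 6; 7 - 7 = 0, which IS divisible by 6, so compatible.
    Write x = 7 + 42·t and substitute into x ≡ 7 (mod 18): 42·t ≡ 7 − 7 = 0 (mod 18).
    Divide the congruence (and modulus) by g = 6: 7·t ≡ 0 (mod 3).
    Reduce coefficients mod 3: 1·t ≡ 0 (mod 3).
    So t ≡ 0 (mod 3).
    Then x = 7 + 42·0 = 7, valid modulo lcm(42, 18) = 126: x ≡ 7 (mod 126).
Verify: 7 mod 21 = 7, 7 mod 6 = 1, 7 mod 18 = 7.

x ≡ 7 (mod 126).


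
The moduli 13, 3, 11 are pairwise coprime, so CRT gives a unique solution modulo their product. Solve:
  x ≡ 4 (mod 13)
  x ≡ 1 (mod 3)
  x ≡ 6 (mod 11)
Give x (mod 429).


Moduli 13, 3, 11 are pairwise coprime; by CRT there is a unique solution modulo M = 13 · 3 · 11 = 429.
Solve pairwise, accumulating the modulus:
  Start with x ≡ 4 (mod 13).
  Combine with x ≡ 1 (mod 3): since gcd(13, 3) = 1, we get a unique residue mod 39.
    Write x = 4 + 13·t and substitute into x ≡ 1 (mod 3): 13·t ≡ 1 − 4 = -3 (mod 3).
    Reduce coefficients mod 3: 1·t ≡ 0 (mod 3).
    So t ≡ 0 (mod 3).
    Then x = 4 + 13·0 = 4, valid modulo lcm(13, 3) = 39: x ≡ 4 (mod 39).
  Combine with x ≡ 6 (mod 11): since gcd(39, 11) = 1, we get a unique residue mod 429.
    Write x = 4 + 39·t and substitute into x ≡ 6 (mod 11): 39·t ≡ 6 − 4 = 2 (mod 11).
    Reduce coefficients mod 11: 6·t ≡ 2 (mod 11).
    The inverse of 6 mod 11 is 2 (since 6·2 = 12 = 1·11 + 1), so t ≡ 2·2 = 4 ≡ 4 (mod 11).
    Then x = 4 + 39·4 = 160, valid modulo lcm(39, 11) = 429: x ≡ 160 (mod 429).
Verify: 160 mod 13 = 4 ✓, 160 mod 3 = 1 ✓, 160 mod 11 = 6 ✓.

x ≡ 160 (mod 429).


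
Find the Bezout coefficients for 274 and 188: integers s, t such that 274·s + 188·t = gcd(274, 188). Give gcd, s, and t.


Euclidean algorithm on (274, 188) — divide until remainder is 0:
  274 = 1 · 188 + 86
  188 = 2 · 86 + 16
  86 = 5 · 16 + 6
  16 = 2 · 6 + 4
  6 = 1 · 4 + 2
  4 = 2 · 2 + 0
gcd(274, 188) = 2.
Track Bezout coefficients alongside the remainders: start with r₀ = 274 = a·1 + b·0 (s = 1, t = 0) and r₁ = 188 = a·0 + b·1 (s = 0, t = 1); each new remainder r_{k+1} = r_{k-1} − q_k·r_k inherits s_{k+1} = s_{k-1} − q_k·s_k, t_{k+1} = t_{k-1} − q_k·t_k, so r_k = a·s_k + b·t_k at every step:
  q = 1: r = 86, s = 1 − 1·0 = 1, t = 0 − 1·1 = -1  (check: 274·1 + 188·(-1) = 86)
  q = 2: r = 16, s = 0 − 2·1 = -2, t = 1 − 2·(-1) = 3  (check: 274·(-2) + 188·3 = 16)
  q = 5: r = 6, s = 1 − 5·(-2) = 11, t = -1 − 5·3 = -16  (check: 274·11 + 188·(-16) = 6)
  q = 2: r = 4, s = -2 − 2·11 = -24, t = 3 − 2·(-16) = 35  (check: 274·(-24) + 188·35 = 4)
  q = 1: r = 2, s = 11 − 1·(-24) = 35, t = -16 − 1·35 = -51  (check: 274·35 + 188·(-51) = 2)
The row with r = 2 (the gcd) gives the Bezout coefficients s = 35, t = -51.
Result: 274 · (35) + 188 · (-51) = 2.

gcd(274, 188) = 2; s = 35, t = -51 (check: 274·35 + 188·(-51) = 2).


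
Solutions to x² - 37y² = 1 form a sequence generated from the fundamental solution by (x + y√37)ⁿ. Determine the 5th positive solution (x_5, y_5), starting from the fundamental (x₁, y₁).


Step 1: Find the fundamental solution (x₁, y₁) of x² - 37y² = 1.
  Expand √37 as a continued fraction. a₀ = ⌊√37⌋ = 6; iterate m_{k+1} = d_k·a_k − m_k, d_{k+1} = (37 − m_{k+1}²)/d_k, a_{k+1} = ⌊(a₀ + m_{k+1})/d_{k+1}⌋ (starting m₀ = 0, d₀ = 1), with convergents p_k = a_k·p_{k-1} + p_{k-2}, q_k = a_k·q_{k-1} + q_{k-2} (p₋₁ = 1, q₋₁ = 0):
  k = 0: a₀ = 6; p₀/q₀ = 6/1; p₀² − 37·q₀² = 36 − 37 = -1.
  k = 1: m = 6, d = 1, a = ⌊(6 + 6)/1⌋ = 12; p/q = (12·6 + 1)/(12·1 + 0) = 73/12; p² − 37·q² = 5329 − 5328 = 1.
  The first convergent with p² − 37·q² = 1 gives the fundamental solution (x₁, y₁) = (73, 12).
Step 2: Apply the recurrence (x_{n+1}, y_{n+1}) = (x₁x_n + 37y₁y_n, x₁y_n + y₁x_n) repeatedly.
  From (x_1, y_1) = (73, 12): x_2 = 73·73 + 37·12·12 = 10657; y_2 = 73·12 + 12·73 = 1752.
  From (x_2, y_2) = (10657, 1752): x_3 = 73·10657 + 37·12·1752 = 1555849; y_3 = 73·1752 + 12·10657 = 255780.
  From (x_3, y_3) = (1555849, 255780): x_4 = 73·1555849 + 37·12·255780 = 227143297; y_4 = 73·255780 + 12·1555849 = 37342128.
  From (x_4, y_4) = (227143297, 37342128): x_5 = 73·227143297 + 37·12·37342128 = 33161365513; y_5 = 73·37342128 + 12·227143297 = 5451694908.
Step 3: Verify x_5² - 37·y_5² = 1099676162686785753169 - 1099676162686785753168 = 1 (should be 1). ✓

(x_1, y_1) = (73, 12); (x_5, y_5) = (33161365513, 5451694908).


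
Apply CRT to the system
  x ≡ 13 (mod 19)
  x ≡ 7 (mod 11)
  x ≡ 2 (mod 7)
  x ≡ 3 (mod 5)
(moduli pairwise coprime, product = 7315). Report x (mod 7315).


Product of moduli M = 19 · 11 · 7 · 5 = 7315.
Merge one congruence at a time:
  Start: x ≡ 13 (mod 19).
  Combine with x ≡ 7 (mod 11); new modulus lcm = 209.
    Write x = 13 + 19·t and substitute into x ≡ 7 (mod 11): 19·t ≡ 7 − 13 = -6 (mod 11).
    Reduce coefficients mod 11: 8·t ≡ 5 (mod 11).
    The inverse of 8 mod 11 is 7 (since 8·7 = 56 = 5·11 + 1), so t ≡ 7·5 = 35 ≡ 2 (mod 11).
    Then x = 13 + 19·2 = 51, valid modulo lcm(19, 11) = 209: x ≡ 51 (mod 209).
  Combine with x ≡ 2 (mod 7); new modulus lcm = 1463.
    Write x = 51 + 209·t and substitute into x ≡ 2 (mod 7): 209·t ≡ 2 − 51 = -49 (mod 7).
    Reduce coefficients mod 7: 6·t ≡ 0 (mod 7).
    The inverse of 6 mod 7 is 6 (since 6·6 = 36 = 5·7 + 1), so t ≡ 6·0 = 0 ≡ 0 (mod 7).
    Then x = 51 + 209·0 = 51, valid modulo lcm(209, 7) = 1463: x ≡ 51 (mod 1463).
  Combine with x ≡ 3 (mod 5); new modulus lcm = 7315.
    Write x = 51 + 1463·t and substitute into x ≡ 3 (mod 5): 1463·t ≡ 3 − 51 = -48 (mod 5).
    Reduce coefficients mod 5: 3·t ≡ 2 (mod 5).
    The inverse of 3 mod 5 is 2 (since 3·2 = 6 = 1·5 + 1), so t ≡ 2·2 = 4 ≡ 4 (mod 5).
    Then x = 51 + 1463·4 = 5903, valid modulo lcm(1463, 5) = 7315: x ≡ 5903 (mod 7315).
Verify against each original: 5903 mod 19 = 13, 5903 mod 11 = 7, 5903 mod 7 = 2, 5903 mod 5 = 3.

x ≡ 5903 (mod 7315).


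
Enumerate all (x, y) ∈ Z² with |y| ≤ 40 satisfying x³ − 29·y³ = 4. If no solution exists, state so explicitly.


The equation is x³ - 29y³ = 4. For fixed y, x³ = 29·y³ + 4, so a solution requires the RHS to be a perfect cube.
Strategy: iterate y from -40 to 40, compute RHS = 29·y³ + 4, and check whether it is a (positive or negative) perfect cube.
Check small values of y:
  y = 0: RHS = 4 is not a perfect cube.
  y = 1: RHS = 33 is not a perfect cube.
  y = -1: RHS = -25 is not a perfect cube.
  y = 2: RHS = 236 is not a perfect cube.
  y = -2: RHS = -228 is not a perfect cube.
  y = 3: RHS = 787 is not a perfect cube.
  y = -3: RHS = -779 is not a perfect cube.
Continuing the search up to |y| = 40 finds no solutions either.
No (x, y) in the scanned range satisfies the equation.

No integer solutions with |y| ≤ 40.


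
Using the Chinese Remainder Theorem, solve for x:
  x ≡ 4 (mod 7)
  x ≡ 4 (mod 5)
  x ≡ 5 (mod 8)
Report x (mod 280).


Moduli 7, 5, 8 are pairwise coprime; by CRT there is a unique solution modulo M = 7 · 5 · 8 = 280.
Solve pairwise, accumulating the modulus:
  Start with x ≡ 4 (mod 7).
  Combine with x ≡ 4 (mod 5): since gcd(7, 5) = 1, we get a unique residue mod 35.
    Write x = 4 + 7·t and substitute into x ≡ 4 (mod 5): 7·t ≡ 4 − 4 = 0 (mod 5).
    Reduce coefficients mod 5: 2·t ≡ 0 (mod 5).
    The inverse of 2 mod 5 is 3 (since 2·3 = 6 = 1·5 + 1), so t ≡ 3·0 = 0 ≡ 0 (mod 5).
    Then x = 4 + 7·0 = 4, valid modulo lcm(7, 5) = 35: x ≡ 4 (mod 35).
  Combine with x ≡ 5 (mod 8): since gcd(35, 8) = 1, we get a unique residue mod 280.
    Write x = 4 + 35·t and substitute into x ≡ 5 (mod 8): 35·t ≡ 5 − 4 = 1 (mod 8).
    Reduce coefficients mod 8: 3·t ≡ 1 (mod 8).
    The inverse of 3 mod 8 is 3 (since 3·3 = 9 = 1·8 + 1), so t ≡ 3·1 = 3 ≡ 3 (mod 8).
    Then x = 4 + 35·3 = 109, valid modulo lcm(35, 8) = 280: x ≡ 109 (mod 280).
Verify: 109 mod 7 = 4 ✓, 109 mod 5 = 4 ✓, 109 mod 8 = 5 ✓.

x ≡ 109 (mod 280).


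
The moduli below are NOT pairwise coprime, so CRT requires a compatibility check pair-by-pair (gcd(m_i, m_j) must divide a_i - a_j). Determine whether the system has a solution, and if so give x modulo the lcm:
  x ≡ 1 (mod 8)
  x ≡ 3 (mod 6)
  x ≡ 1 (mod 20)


Moduli 8, 6, 20 are not pairwise coprime, so CRT works modulo lcm(m_i) when all pairwise compatibility conditions hold.
Pairwise compatibility: gcd(m_i, m_j) must divide a_i - a_j for every pair.
Merge one congruence at a time:
  Start: x ≡ 1 (mod 8).
  Combine with x ≡ 3 (mod 6): gcd(8, 6) = 2; 3 - 1 = 2, which IS divisible by 2, so compatible.
    Write x = 1 + 8·t and substitute into x ≡ 3 (mod 6): 8·t ≡ 3 − 1 = 2 (mod 6).
    Divide the congruence (and modulus) by g = 2: 4·t ≡ 1 (mod 3).
    Reduce coefficients mod 3: 1·t ≡ 1 (mod 3).
    So t ≡ 1 (mod 3).
    Then x = 1 + 8·1 = 9, valid modulo lcm(8, 6) = 24: x ≡ 9 (mod 24).
  Combine with x ≡ 1 (mod 20): gcd(24, 20) = 4; 1 - 9 = -8, which IS divisible by 4, so compatible.
    Write x = 9 + 24·t and substitute into x ≡ 1 (mod 20): 24·t ≡ 1 − 9 = -8 (mod 20).
    Divide the congruence (and modulus) by g = 4: 6·t ≡ -2 (mod 5).
    Reduce coefficients mod 5: 1·t ≡ 3 (mod 5).
    So t ≡ 3 (mod 5).
    Then x = 9 + 24·3 = 81, valid modulo lcm(24, 20) = 120: x ≡ 81 (mod 120).
Verify: 81 mod 8 = 1, 81 mod 6 = 3, 81 mod 20 = 1.

x ≡ 81 (mod 120).


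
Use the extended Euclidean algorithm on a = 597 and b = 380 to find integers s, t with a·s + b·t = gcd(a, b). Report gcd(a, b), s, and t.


Euclidean algorithm on (597, 380) — divide until remainder is 0:
  597 = 1 · 380 + 217
  380 = 1 · 217 + 163
  217 = 1 · 163 + 54
  163 = 3 · 54 + 1
  54 = 54 · 1 + 0
gcd(597, 380) = 1.
Track Bezout coefficients alongside the remainders: start with r₀ = 597 = a·1 + b·0 (s = 1, t = 0) and r₁ = 380 = a·0 + b·1 (s = 0, t = 1); each new remainder r_{k+1} = r_{k-1} − q_k·r_k inherits s_{k+1} = s_{k-1} − q_k·s_k, t_{k+1} = t_{k-1} − q_k·t_k, so r_k = a·s_k + b·t_k at every step:
  q = 1: r = 217, s = 1 − 1·0 = 1, t = 0 − 1·1 = -1  (check: 597·1 + 380·(-1) = 217)
  q = 1: r = 163, s = 0 − 1·1 = -1, t = 1 − 1·(-1) = 2  (check: 597·(-1) + 380·2 = 163)
  q = 1: r = 54, s = 1 − 1·(-1) = 2, t = -1 − 1·2 = -3  (check: 597·2 + 380·(-3) = 54)
  q = 3: r = 1, s = -1 − 3·2 = -7, t = 2 − 3·(-3) = 11  (check: 597·(-7) + 380·11 = 1)
The row with r = 1 (the gcd) gives the Bezout coefficients s = -7, t = 11.
Result: 597 · (-7) + 380 · (11) = 1.

gcd(597, 380) = 1; s = -7, t = 11 (check: 597·(-7) + 380·11 = 1).


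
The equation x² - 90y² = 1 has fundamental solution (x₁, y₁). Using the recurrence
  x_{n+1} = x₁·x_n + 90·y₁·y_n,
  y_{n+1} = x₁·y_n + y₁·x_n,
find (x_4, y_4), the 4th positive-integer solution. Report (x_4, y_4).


Step 1: Find the fundamental solution (x₁, y₁) of x² - 90y² = 1.
  Expand √90 as a continued fraction. a₀ = ⌊√90⌋ = 9; iterate m_{k+1} = d_k·a_k − m_k, d_{k+1} = (90 − m_{k+1}²)/d_k, a_{k+1} = ⌊(a₀ + m_{k+1})/d_{k+1}⌋ (starting m₀ = 0, d₀ = 1), with convergents p_k = a_k·p_{k-1} + p_{k-2}, q_k = a_k·q_{k-1} + q_{k-2} (p₋₁ = 1, q₋₁ = 0):
  k = 0: a₀ = 9; p₀/q₀ = 9/1; p₀² − 90·q₀² = 81 − 90 = -9.
  k = 1: m = 9, d = 9, a = ⌊(9 + 9)/9⌋ = 2; p/q = (2·9 + 1)/(2·1 + 0) = 19/2; p² − 90·q² = 361 − 360 = 1.
  The first convergent with p² − 90·q² = 1 gives the fundamental solution (x₁, y₁) = (19, 2).
Step 2: Apply the recurrence (x_{n+1}, y_{n+1}) = (x₁x_n + 90y₁y_n, x₁y_n + y₁x_n) repeatedly.
  From (x_1, y_1) = (19, 2): x_2 = 19·19 + 90·2·2 = 721; y_2 = 19·2 + 2·19 = 76.
  From (x_2, y_2) = (721, 76): x_3 = 19·721 + 90·2·76 = 27379; y_3 = 19·76 + 2·721 = 2886.
  From (x_3, y_3) = (27379, 2886): x_4 = 19·27379 + 90·2·2886 = 1039681; y_4 = 19·2886 + 2·27379 = 109592.
Step 3: Verify x_4² - 90·y_4² = 1080936581761 - 1080936581760 = 1 (should be 1). ✓

(x_1, y_1) = (19, 2); (x_4, y_4) = (1039681, 109592).


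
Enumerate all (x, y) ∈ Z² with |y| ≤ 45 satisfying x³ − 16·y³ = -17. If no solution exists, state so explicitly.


The equation is x³ - 16y³ = -17. For fixed y, x³ = 16·y³ − 17, so a solution requires the RHS to be a perfect cube.
Strategy: iterate y from -45 to 45, compute RHS = 16·y³ − 17, and check whether it is a (positive or negative) perfect cube.
Check small values of y:
  y = 0: RHS = -17 is not a perfect cube.
  y = 1: RHS = -1 = (-1)³ ⇒ x = -1 works.
  y = -1: RHS = -33 is not a perfect cube.
  y = 2: RHS = 111 is not a perfect cube.
  y = -2: RHS = -145 is not a perfect cube.
  y = 3: RHS = 415 is not a perfect cube.
  y = -3: RHS = -449 is not a perfect cube.
Continuing the search up to |y| = 45 finds no further solutions beyond those listed.
Collected solutions: (-1, 1).

Solutions (with |y| ≤ 45): (-1, 1).


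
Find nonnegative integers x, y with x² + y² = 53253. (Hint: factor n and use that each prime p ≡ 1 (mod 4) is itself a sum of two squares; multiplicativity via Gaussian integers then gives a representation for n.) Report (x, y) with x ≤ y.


Step 1: Factor n = 53253 = 3^2 · 61 · 97.
Step 2: Check the mod-4 condition on each prime factor: 3 ≡ 3 (mod 4), exponent 2 (must be even); 61 ≡ 1 (mod 4), exponent 1; 97 ≡ 1 (mod 4), exponent 1.
All primes ≡ 3 (mod 4) appear to even exponent (or don't appear), so by the two-squares theorem n IS expressible as a sum of two squares.
Step 3: Build a representation. Group n = k² · m with k = 3 and m = 61 · 97 = 5917 (a product of primes ≡ 1 (mod 4)); a representation of m scales to one of n via (k·x)² + (k·y)² = k²(x² + y²). Each prime p ≡ 1 (mod 4) is itself a sum of two squares; find a² by testing p − a² for a perfect square:
  61: 61 − 1² = 60, 61 − 2² = 57, 61 − 3² = 52, 61 − 4² = 45, 61 − 5² = 36 = 6² ⇒ 61 = 5² + 6².
  97: 97 − 1² = 96, 97 − 2² = 93, 97 − 3² = 88, 97 − 4² = 81 = 9² ⇒ 97 = 4² + 9².
  Combine using the Brahmagupta–Fibonacci identity (a² + b²)(c² + d²) = (ac − bd)² + (ad + bc)² = (ac + bd)² + (ad − bc)²:
  61 · 97 = 5917: from (5² + 6²)(4² + 9²), take (5·4 − 6·9, 5·9 + 6·4) = (20 − 54, 45 + 24) = (-34, 69); dropping signs (only squares matter) gives (34, 69); check 34² + 69² = 1156 + 4761 = 5917 ✓.
  Scale by k = 3: (3·34, 3·69) = (102, 207).
Step 4: Order so x ≤ y and verify: 102² + 207² = 10404 + 42849 = 53253 = n. ✓

n = 53253 = 102² + 207² (one valid representation with x ≤ y).


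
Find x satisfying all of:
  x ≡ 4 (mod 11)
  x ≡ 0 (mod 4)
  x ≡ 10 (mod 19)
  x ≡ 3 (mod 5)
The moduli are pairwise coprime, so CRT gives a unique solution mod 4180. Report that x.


Product of moduli M = 11 · 4 · 19 · 5 = 4180.
Merge one congruence at a time:
  Start: x ≡ 4 (mod 11).
  Combine with x ≡ 0 (mod 4); new modulus lcm = 44.
    Write x = 4 + 11·t and substitute into x ≡ 0 (mod 4): 11·t ≡ 0 − 4 = -4 (mod 4).
    Reduce coefficients mod 4: 3·t ≡ 0 (mod 4).
    The inverse of 3 mod 4 is 3 (since 3·3 = 9 = 2·4 + 1), so t ≡ 3·0 = 0 ≡ 0 (mod 4).
    Then x = 4 + 11·0 = 4, valid modulo lcm(11, 4) = 44: x ≡ 4 (mod 44).
  Combine with x ≡ 10 (mod 19); new modulus lcm = 836.
    Write x = 4 + 44·t and substitute into x ≡ 10 (mod 19): 44·t ≡ 10 − 4 = 6 (mod 19).
    Reduce coefficients mod 19: 6·t ≡ 6 (mod 19).
    The inverse of 6 mod 19 is 16 (since 6·16 = 96 = 5·19 + 1), so t ≡ 16·6 = 96 ≡ 1 (mod 19).
    Then x = 4 + 44·1 = 48, valid modulo lcm(44, 19) = 836: x ≡ 48 (mod 836).
  Combine with x ≡ 3 (mod 5); new modulus lcm = 4180.
    Write x = 48 + 836·t and substitute into x ≡ 3 (mod 5): 836·t ≡ 3 − 48 = -45 (mod 5).
    Reduce coefficients mod 5: 1·t ≡ 0 (mod 5).
    So t ≡ 0 (mod 5).
    Then x = 48 + 836·0 = 48, valid modulo lcm(836, 5) = 4180: x ≡ 48 (mod 4180).
Verify against each original: 48 mod 11 = 4, 48 mod 4 = 0, 48 mod 19 = 10, 48 mod 5 = 3.

x ≡ 48 (mod 4180).


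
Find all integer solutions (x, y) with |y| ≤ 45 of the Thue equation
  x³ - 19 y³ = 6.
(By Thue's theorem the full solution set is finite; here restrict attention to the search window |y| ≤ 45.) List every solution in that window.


The equation is x³ - 19y³ = 6. For fixed y, x³ = 19·y³ + 6, so a solution requires the RHS to be a perfect cube.
Strategy: iterate y from -45 to 45, compute RHS = 19·y³ + 6, and check whether it is a (positive or negative) perfect cube.
Check small values of y:
  y = 0: RHS = 6 is not a perfect cube.
  y = 1: RHS = 25 is not a perfect cube.
  y = -1: RHS = -13 is not a perfect cube.
  y = 2: RHS = 158 is not a perfect cube.
  y = -2: RHS = -146 is not a perfect cube.
  y = 3: RHS = 519 is not a perfect cube.
  y = -3: RHS = -507 is not a perfect cube.
Continuing the search up to |y| = 45 finds no solutions either.
No (x, y) in the scanned range satisfies the equation.

No integer solutions with |y| ≤ 45.


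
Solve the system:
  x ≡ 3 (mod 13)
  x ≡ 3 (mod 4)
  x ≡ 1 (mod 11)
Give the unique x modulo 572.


Moduli 13, 4, 11 are pairwise coprime; by CRT there is a unique solution modulo M = 13 · 4 · 11 = 572.
Solve pairwise, accumulating the modulus:
  Start with x ≡ 3 (mod 13).
  Combine with x ≡ 3 (mod 4): since gcd(13, 4) = 1, we get a unique residue mod 52.
    Write x = 3 + 13·t and substitute into x ≡ 3 (mod 4): 13·t ≡ 3 − 3 = 0 (mod 4).
    Reduce coefficients mod 4: 1·t ≡ 0 (mod 4).
    So t ≡ 0 (mod 4).
    Then x = 3 + 13·0 = 3, valid modulo lcm(13, 4) = 52: x ≡ 3 (mod 52).
  Combine with x ≡ 1 (mod 11): since gcd(52, 11) = 1, we get a unique residue mod 572.
    Write x = 3 + 52·t and substitute into x ≡ 1 (mod 11): 52·t ≡ 1 − 3 = -2 (mod 11).
    Reduce coefficients mod 11: 8·t ≡ 9 (mod 11).
    The inverse of 8 mod 11 is 7 (since 8·7 = 56 = 5·11 + 1), so t ≡ 7·9 = 63 ≡ 8 (mod 11).
    Then x = 3 + 52·8 = 419, valid modulo lcm(52, 11) = 572: x ≡ 419 (mod 572).
Verify: 419 mod 13 = 3 ✓, 419 mod 4 = 3 ✓, 419 mod 11 = 1 ✓.

x ≡ 419 (mod 572).


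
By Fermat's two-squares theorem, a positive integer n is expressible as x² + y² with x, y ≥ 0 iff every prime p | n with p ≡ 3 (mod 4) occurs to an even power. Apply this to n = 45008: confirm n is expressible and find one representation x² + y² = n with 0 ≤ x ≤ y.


Step 1: Factor n = 45008 = 2^4 · 29 · 97.
Step 2: Check the mod-4 condition on each prime factor: 2 = 2 (special); 29 ≡ 1 (mod 4), exponent 1; 97 ≡ 1 (mod 4), exponent 1.
All primes ≡ 3 (mod 4) appear to even exponent (or don't appear), so by the two-squares theorem n IS expressible as a sum of two squares.
Step 3: Build a representation. Group n = k² · m with k = 4 and m = 29 · 97 = 2813 (a product of primes ≡ 1 (mod 4)); a representation of m scales to one of n via (k·x)² + (k·y)² = k²(x² + y²). Each prime p ≡ 1 (mod 4) is itself a sum of two squares; find a² by testing p − a² for a perfect square:
  29: 29 − 1² = 28, 29 − 2² = 25 = 5² ⇒ 29 = 2² + 5².
  97: 97 − 1² = 96, 97 − 2² = 93, 97 − 3² = 88, 97 − 4² = 81 = 9² ⇒ 97 = 4² + 9².
  Combine using the Brahmagupta–Fibonacci identity (a² + b²)(c² + d²) = (ac − bd)² + (ad + bc)² = (ac + bd)² + (ad − bc)²:
  29 · 97 = 2813: from (2² + 5²)(4² + 9²), take (2·4 − 5·9, 2·9 + 5·4) = (8 − 45, 18 + 20) = (-37, 38); dropping signs (only squares matter) gives (37, 38); check 37² + 38² = 1369 + 1444 = 2813 ✓.
  Scale by k = 4: (4·37, 4·38) = (148, 152).
Step 4: Order so x ≤ y and verify: 148² + 152² = 21904 + 23104 = 45008 = n. ✓

n = 45008 = 148² + 152² (one valid representation with x ≤ y).


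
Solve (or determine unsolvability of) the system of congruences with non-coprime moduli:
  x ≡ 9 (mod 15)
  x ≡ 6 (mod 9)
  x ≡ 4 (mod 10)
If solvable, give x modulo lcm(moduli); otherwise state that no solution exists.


Moduli 15, 9, 10 are not pairwise coprime, so CRT works modulo lcm(m_i) when all pairwise compatibility conditions hold.
Pairwise compatibility: gcd(m_i, m_j) must divide a_i - a_j for every pair.
Merge one congruence at a time:
  Start: x ≡ 9 (mod 15).
  Combine with x ≡ 6 (mod 9): gcd(15, 9) = 3; 6 - 9 = -3, which IS divisible by 3, so compatible.
    Write x = 9 + 15·t and substitute into x ≡ 6 (mod 9): 15·t ≡ 6 − 9 = -3 (mod 9).
    Divide the congruence (and modulus) by g = 3: 5·t ≡ -1 (mod 3).
    Reduce coefficients mod 3: 2·t ≡ 2 (mod 3).
    The inverse of 2 mod 3 is 2 (since 2·2 = 4 = 1·3 + 1), so t ≡ 2·2 = 4 ≡ 1 (mod 3).
    Then x = 9 + 15·1 = 24, valid modulo lcm(15, 9) = 45: x ≡ 24 (mod 45).
  Combine with x ≡ 4 (mod 10): gcd(45, 10) = 5; 4 - 24 = -20, which IS divisible by 5, so compatible.
    Write x = 24 + 45·t and substitute into x ≡ 4 (mod 10): 45·t ≡ 4 − 24 = -20 (mod 10).
    Divide the congruence (and modulus) by g = 5: 9·t ≡ -4 (mod 2).
    Reduce coefficients mod 2: 1·t ≡ 0 (mod 2).
    So t ≡ 0 (mod 2).
    Then x = 24 + 45·0 = 24, valid modulo lcm(45, 10) = 90: x ≡ 24 (mod 90).
Verify: 24 mod 15 = 9, 24 mod 9 = 6, 24 mod 10 = 4.

x ≡ 24 (mod 90).


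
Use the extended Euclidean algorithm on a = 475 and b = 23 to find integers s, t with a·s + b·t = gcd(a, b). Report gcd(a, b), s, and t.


Euclidean algorithm on (475, 23) — divide until remainder is 0:
  475 = 20 · 23 + 15
  23 = 1 · 15 + 8
  15 = 1 · 8 + 7
  8 = 1 · 7 + 1
  7 = 7 · 1 + 0
gcd(475, 23) = 1.
Track Bezout coefficients alongside the remainders: start with r₀ = 475 = a·1 + b·0 (s = 1, t = 0) and r₁ = 23 = a·0 + b·1 (s = 0, t = 1); each new remainder r_{k+1} = r_{k-1} − q_k·r_k inherits s_{k+1} = s_{k-1} − q_k·s_k, t_{k+1} = t_{k-1} − q_k·t_k, so r_k = a·s_k + b·t_k at every step:
  q = 20: r = 15, s = 1 − 20·0 = 1, t = 0 − 20·1 = -20  (check: 475·1 + 23·(-20) = 15)
  q = 1: r = 8, s = 0 − 1·1 = -1, t = 1 − 1·(-20) = 21  (check: 475·(-1) + 23·21 = 8)
  q = 1: r = 7, s = 1 − 1·(-1) = 2, t = -20 − 1·21 = -41  (check: 475·2 + 23·(-41) = 7)
  q = 1: r = 1, s = -1 − 1·2 = -3, t = 21 − 1·(-41) = 62  (check: 475·(-3) + 23·62 = 1)
The row with r = 1 (the gcd) gives the Bezout coefficients s = -3, t = 62.
Result: 475 · (-3) + 23 · (62) = 1.

gcd(475, 23) = 1; s = -3, t = 62 (check: 475·(-3) + 23·62 = 1).


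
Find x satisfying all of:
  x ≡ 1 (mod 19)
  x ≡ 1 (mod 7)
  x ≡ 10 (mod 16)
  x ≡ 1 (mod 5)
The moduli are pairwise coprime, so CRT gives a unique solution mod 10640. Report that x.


Product of moduli M = 19 · 7 · 16 · 5 = 10640.
Merge one congruence at a time:
  Start: x ≡ 1 (mod 19).
  Combine with x ≡ 1 (mod 7); new modulus lcm = 133.
    Write x = 1 + 19·t and substitute into x ≡ 1 (mod 7): 19·t ≡ 1 − 1 = 0 (mod 7).
    Reduce coefficients mod 7: 5·t ≡ 0 (mod 7).
    The inverse of 5 mod 7 is 3 (since 5·3 = 15 = 2·7 + 1), so t ≡ 3·0 = 0 ≡ 0 (mod 7).
    Then x = 1 + 19·0 = 1, valid modulo lcm(19, 7) = 133: x ≡ 1 (mod 133).
  Combine with x ≡ 10 (mod 16); new modulus lcm = 2128.
    Write x = 1 + 133·t and substitute into x ≡ 10 (mod 16): 133·t ≡ 10 − 1 = 9 (mod 16).
    Reduce coefficients mod 16: 5·t ≡ 9 (mod 16).
    The inverse of 5 mod 16 is 13 (since 5·13 = 65 = 4·16 + 1), so t ≡ 13·9 = 117 ≡ 5 (mod 16).
    Then x = 1 + 133·5 = 666, valid modulo lcm(133, 16) = 2128: x ≡ 666 (mod 2128).
  Combine with x ≡ 1 (mod 5); new modulus lcm = 10640.
    Write x = 666 + 2128·t and substitute into x ≡ 1 (mod 5): 2128·t ≡ 1 − 666 = -665 (mod 5).
    Reduce coefficients mod 5: 3·t ≡ 0 (mod 5).
    The inverse of 3 mod 5 is 2 (since 3·2 = 6 = 1·5 + 1), so t ≡ 2·0 = 0 ≡ 0 (mod 5).
    Then x = 666 + 2128·0 = 666, valid modulo lcm(2128, 5) = 10640: x ≡ 666 (mod 10640).
Verify against each original: 666 mod 19 = 1, 666 mod 7 = 1, 666 mod 16 = 10, 666 mod 5 = 1.

x ≡ 666 (mod 10640).


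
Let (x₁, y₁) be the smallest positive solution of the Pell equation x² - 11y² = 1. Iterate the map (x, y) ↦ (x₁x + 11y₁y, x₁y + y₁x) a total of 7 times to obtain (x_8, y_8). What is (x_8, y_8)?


Step 1: Find the fundamental solution (x₁, y₁) of x² - 11y² = 1.
  Expand √11 as a continued fraction. a₀ = ⌊√11⌋ = 3; iterate m_{k+1} = d_k·a_k − m_k, d_{k+1} = (11 − m_{k+1}²)/d_k, a_{k+1} = ⌊(a₀ + m_{k+1})/d_{k+1}⌋ (starting m₀ = 0, d₀ = 1), with convergents p_k = a_k·p_{k-1} + p_{k-2}, q_k = a_k·q_{k-1} + q_{k-2} (p₋₁ = 1, q₋₁ = 0):
  k = 0: a₀ = 3; p₀/q₀ = 3/1; p₀² − 11·q₀² = 9 − 11 = -2.
  k = 1: m = 3, d = 2, a = ⌊(3 + 3)/2⌋ = 3; p/q = (3·3 + 1)/(3·1 + 0) = 10/3; p² − 11·q² = 100 − 99 = 1.
  The first convergent with p² − 11·q² = 1 gives the fundamental solution (x₁, y₁) = (10, 3).
Step 2: Apply the recurrence (x_{n+1}, y_{n+1}) = (x₁x_n + 11y₁y_n, x₁y_n + y₁x_n) repeatedly.
  From (x_1, y_1) = (10, 3): x_2 = 10·10 + 11·3·3 = 199; y_2 = 10·3 + 3·10 = 60.
  From (x_2, y_2) = (199, 60): x_3 = 10·199 + 11·3·60 = 3970; y_3 = 10·60 + 3·199 = 1197.
  From (x_3, y_3) = (3970, 1197): x_4 = 10·3970 + 11·3·1197 = 79201; y_4 = 10·1197 + 3·3970 = 23880.
  From (x_4, y_4) = (79201, 23880): x_5 = 10·79201 + 11·3·23880 = 1580050; y_5 = 10·23880 + 3·79201 = 476403.
  From (x_5, y_5) = (1580050, 476403): x_6 = 10·1580050 + 11·3·476403 = 31521799; y_6 = 10·476403 + 3·1580050 = 9504180.
  From (x_6, y_6) = (31521799, 9504180): x_7 = 10·31521799 + 11·3·9504180 = 628855930; y_7 = 10·9504180 + 3·31521799 = 189607197.
  From (x_7, y_7) = (628855930, 189607197): x_8 = 10·628855930 + 11·3·189607197 = 12545596801; y_8 = 10·189607197 + 3·628855930 = 3782639760.
Step 3: Verify x_8² - 11·y_8² = 157391999093261433601 - 157391999093261433600 = 1 (should be 1). ✓

(x_1, y_1) = (10, 3); (x_8, y_8) = (12545596801, 3782639760).


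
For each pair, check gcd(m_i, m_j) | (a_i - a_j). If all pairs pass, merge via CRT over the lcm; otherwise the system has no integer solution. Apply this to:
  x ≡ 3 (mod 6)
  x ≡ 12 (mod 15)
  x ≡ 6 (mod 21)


Moduli 6, 15, 21 are not pairwise coprime, so CRT works modulo lcm(m_i) when all pairwise compatibility conditions hold.
Pairwise compatibility: gcd(m_i, m_j) must divide a_i - a_j for every pair.
Merge one congruence at a time:
  Start: x ≡ 3 (mod 6).
  Combine with x ≡ 12 (mod 15): gcd(6, 15) = 3; 12 - 3 = 9, which IS divisible by 3, so compatible.
    Write x = 3 + 6·t and substitute into x ≡ 12 (mod 15): 6·t ≡ 12 − 3 = 9 (mod 15).
    Divide the congruence (and modulus) by g = 3: 2·t ≡ 3 (mod 5).
    The inverse of 2 mod 5 is 3 (since 2·3 = 6 = 1·5 + 1), so t ≡ 3·3 = 9 ≡ 4 (mod 5).
    Then x = 3 + 6·4 = 27, valid modulo lcm(6, 15) = 30: x ≡ 27 (mod 30).
  Combine with x ≡ 6 (mod 21): gcd(30, 21) = 3; 6 - 27 = -21, which IS divisible by 3, so compatible.
    Write x = 27 + 30·t and substitute into x ≡ 6 (mod 21): 30·t ≡ 6 − 27 = -21 (mod 21).
    Divide the congruence (and modulus) by g = 3: 10·t ≡ -7 (mod 7).
    Reduce coefficients mod 7: 3·t ≡ 0 (mod 7).
    The inverse of 3 mod 7 is 5 (since 3·5 = 15 = 2·7 + 1), so t ≡ 5·0 = 0 ≡ 0 (mod 7).
    Then x = 27 + 30·0 = 27, valid modulo lcm(30, 21) = 210: x ≡ 27 (mod 210).
Verify: 27 mod 6 = 3, 27 mod 15 = 12, 27 mod 21 = 6.

x ≡ 27 (mod 210).


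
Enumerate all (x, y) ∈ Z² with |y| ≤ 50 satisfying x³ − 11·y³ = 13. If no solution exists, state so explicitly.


The equation is x³ - 11y³ = 13. For fixed y, x³ = 11·y³ + 13, so a solution requires the RHS to be a perfect cube.
Strategy: iterate y from -50 to 50, compute RHS = 11·y³ + 13, and check whether it is a (positive or negative) perfect cube.
Check small values of y:
  y = 0: RHS = 13 is not a perfect cube.
  y = 1: RHS = 24 is not a perfect cube.
  y = -1: RHS = 2 is not a perfect cube.
  y = 2: RHS = 101 is not a perfect cube.
  y = -2: RHS = -75 is not a perfect cube.
  y = 3: RHS = 310 is not a perfect cube.
  y = -3: RHS = -284 is not a perfect cube.
Continuing the search up to |y| = 50 finds no solutions either.
No (x, y) in the scanned range satisfies the equation.

No integer solutions with |y| ≤ 50.


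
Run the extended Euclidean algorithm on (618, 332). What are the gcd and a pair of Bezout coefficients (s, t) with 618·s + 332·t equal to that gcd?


Euclidean algorithm on (618, 332) — divide until remainder is 0:
  618 = 1 · 332 + 286
  332 = 1 · 286 + 46
  286 = 6 · 46 + 10
  46 = 4 · 10 + 6
  10 = 1 · 6 + 4
  6 = 1 · 4 + 2
  4 = 2 · 2 + 0
gcd(618, 332) = 2.
Track Bezout coefficients alongside the remainders: start with r₀ = 618 = a·1 + b·0 (s = 1, t = 0) and r₁ = 332 = a·0 + b·1 (s = 0, t = 1); each new remainder r_{k+1} = r_{k-1} − q_k·r_k inherits s_{k+1} = s_{k-1} − q_k·s_k, t_{k+1} = t_{k-1} − q_k·t_k, so r_k = a·s_k + b·t_k at every step:
  q = 1: r = 286, s = 1 − 1·0 = 1, t = 0 − 1·1 = -1  (check: 618·1 + 332·(-1) = 286)
  q = 1: r = 46, s = 0 − 1·1 = -1, t = 1 − 1·(-1) = 2  (check: 618·(-1) + 332·2 = 46)
  q = 6: r = 10, s = 1 − 6·(-1) = 7, t = -1 − 6·2 = -13  (check: 618·7 + 332·(-13) = 10)
  q = 4: r = 6, s = -1 − 4·7 = -29, t = 2 − 4·(-13) = 54  (check: 618·(-29) + 332·54 = 6)
  q = 1: r = 4, s = 7 − 1·(-29) = 36, t = -13 − 1·54 = -67  (check: 618·36 + 332·(-67) = 4)
  q = 1: r = 2, s = -29 − 1·36 = -65, t = 54 − 1·(-67) = 121  (check: 618·(-65) + 332·121 = 2)
The row with r = 2 (the gcd) gives the Bezout coefficients s = -65, t = 121.
Result: 618 · (-65) + 332 · (121) = 2.

gcd(618, 332) = 2; s = -65, t = 121 (check: 618·(-65) + 332·121 = 2).


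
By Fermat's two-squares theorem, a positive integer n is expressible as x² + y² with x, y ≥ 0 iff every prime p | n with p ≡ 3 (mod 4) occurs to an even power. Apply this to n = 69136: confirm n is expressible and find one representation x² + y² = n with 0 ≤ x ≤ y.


Step 1: Factor n = 69136 = 2^4 · 29 · 149.
Step 2: Check the mod-4 condition on each prime factor: 2 = 2 (special); 29 ≡ 1 (mod 4), exponent 1; 149 ≡ 1 (mod 4), exponent 1.
All primes ≡ 3 (mod 4) appear to even exponent (or don't appear), so by the two-squares theorem n IS expressible as a sum of two squares.
Step 3: Build a representation. Group n = k² · m with k = 4 and m = 29 · 149 = 4321 (a product of primes ≡ 1 (mod 4)); a representation of m scales to one of n via (k·x)² + (k·y)² = k²(x² + y²). Each prime p ≡ 1 (mod 4) is itself a sum of two squares; find a² by testing p − a² for a perfect square:
  29: 29 − 1² = 28, 29 − 2² = 25 = 5² ⇒ 29 = 2² + 5².
  149: 149 − 1² = 148, 149 − 2² = 145, 149 − 3² = 140, 149 − 4² = 133, 149 − 5² = 124, 149 − 6² = 113, 149 − 7² = 100 = 10² ⇒ 149 = 7² + 10².
  Combine using the Brahmagupta–Fibonacci identity (a² + b²)(c² + d²) = (ac − bd)² + (ad + bc)² = (ac + bd)² + (ad − bc)²:
  29 · 149 = 4321: from (2² + 5²)(7² + 10²), take (2·7 − 5·10, 2·10 + 5·7) = (14 − 50, 20 + 35) = (-36, 55); dropping signs (only squares matter) gives (36, 55); check 36² + 55² = 1296 + 3025 = 4321 ✓.
  Scale by k = 4: (4·36, 4·55) = (144, 220).
Step 4: Order so x ≤ y and verify: 144² + 220² = 20736 + 48400 = 69136 = n. ✓

n = 69136 = 144² + 220² (one valid representation with x ≤ y).


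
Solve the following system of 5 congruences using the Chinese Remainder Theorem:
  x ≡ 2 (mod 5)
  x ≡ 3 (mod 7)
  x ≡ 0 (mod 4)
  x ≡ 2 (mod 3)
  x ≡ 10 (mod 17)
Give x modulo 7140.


Product of moduli M = 5 · 7 · 4 · 3 · 17 = 7140.
Merge one congruence at a time:
  Start: x ≡ 2 (mod 5).
  Combine with x ≡ 3 (mod 7); new modulus lcm = 35.
    Write x = 2 + 5·t and substitute into x ≡ 3 (mod 7): 5·t ≡ 3 − 2 = 1 (mod 7).
    The inverse of 5 mod 7 is 3 (since 5·3 = 15 = 2·7 + 1), so t ≡ 3·1 = 3 ≡ 3 (mod 7).
    Then x = 2 + 5·3 = 17, valid modulo lcm(5, 7) = 35: x ≡ 17 (mod 35).
  Combine with x ≡ 0 (mod 4); new modulus lcm = 140.
    Write x = 17 + 35·t and substitute into x ≡ 0 (mod 4): 35·t ≡ 0 − 17 = -17 (mod 4).
    Reduce coefficients mod 4: 3·t ≡ 3 (mod 4).
    The inverse of 3 mod 4 is 3 (since 3·3 = 9 = 2·4 + 1), so t ≡ 3·3 = 9 ≡ 1 (mod 4).
    Then x = 17 + 35·1 = 52, valid modulo lcm(35, 4) = 140: x ≡ 52 (mod 140).
  Combine with x ≡ 2 (mod 3); new modulus lcm = 420.
    Write x = 52 + 140·t and substitute into x ≡ 2 (mod 3): 140·t ≡ 2 − 52 = -50 (mod 3).
    Reduce coefficients mod 3: 2·t ≡ 1 (mod 3).
    The inverse of 2 mod 3 is 2 (since 2·2 = 4 = 1·3 + 1), so t ≡ 2·1 = 2 ≡ 2 (mod 3).
    Then x = 52 + 140·2 = 332, valid modulo lcm(140, 3) = 420: x ≡ 332 (mod 420).
  Combine with x ≡ 10 (mod 17); new modulus lcm = 7140.
    Write x = 332 + 420·t and substitute into x ≡ 10 (mod 17): 420·t ≡ 10 − 332 = -322 (mod 17).
    Reduce coefficients mod 17: 12·t ≡ 1 (mod 17).
    The inverse of 12 mod 17 is 10 (since 12·10 = 120 = 7·17 + 1), so t ≡ 10·1 = 10 ≡ 10 (mod 17).
    Then x = 332 + 420·10 = 4532, valid modulo lcm(420, 17) = 7140: x ≡ 4532 (mod 7140).
Verify against each original: 4532 mod 5 = 2, 4532 mod 7 = 3, 4532 mod 4 = 0, 4532 mod 3 = 2, 4532 mod 17 = 10.

x ≡ 4532 (mod 7140).


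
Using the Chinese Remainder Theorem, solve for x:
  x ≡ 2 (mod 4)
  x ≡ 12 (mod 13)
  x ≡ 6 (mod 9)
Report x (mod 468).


Moduli 4, 13, 9 are pairwise coprime; by CRT there is a unique solution modulo M = 4 · 13 · 9 = 468.
Solve pairwise, accumulating the modulus:
  Start with x ≡ 2 (mod 4).
  Combine with x ≡ 12 (mod 13): since gcd(4, 13) = 1, we get a unique residue mod 52.
    Write x = 2 + 4·t and substitute into x ≡ 12 (mod 13): 4·t ≡ 12 − 2 = 10 (mod 13).
    The inverse of 4 mod 13 is 10 (since 4·10 = 40 = 3·13 + 1), so t ≡ 10·10 = 100 ≡ 9 (mod 13).
    Then x = 2 + 4·9 = 38, valid modulo lcm(4, 13) = 52: x ≡ 38 (mod 52).
  Combine with x ≡ 6 (mod 9): since gcd(52, 9) = 1, we get a unique residue mod 468.
    Write x = 38 + 52·t and substitute into x ≡ 6 (mod 9): 52·t ≡ 6 − 38 = -32 (mod 9).
    Reduce coefficients mod 9: 7·t ≡ 4 (mod 9).
    The inverse of 7 mod 9 is 4 (since 7·4 = 28 = 3·9 + 1), so t ≡ 4·4 = 16 ≡ 7 (mod 9).
    Then x = 38 + 52·7 = 402, valid modulo lcm(52, 9) = 468: x ≡ 402 (mod 468).
Verify: 402 mod 4 = 2 ✓, 402 mod 13 = 12 ✓, 402 mod 9 = 6 ✓.

x ≡ 402 (mod 468).


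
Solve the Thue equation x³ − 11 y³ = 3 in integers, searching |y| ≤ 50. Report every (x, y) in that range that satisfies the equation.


The equation is x³ - 11y³ = 3. For fixed y, x³ = 11·y³ + 3, so a solution requires the RHS to be a perfect cube.
Strategy: iterate y from -50 to 50, compute RHS = 11·y³ + 3, and check whether it is a (positive or negative) perfect cube.
Check small values of y:
  y = 0: RHS = 3 is not a perfect cube.
  y = 1: RHS = 14 is not a perfect cube.
  y = -1: RHS = -8 = (-2)³ ⇒ x = -2 works.
  y = 2: RHS = 91 is not a perfect cube.
  y = -2: RHS = -85 is not a perfect cube.
  y = 3: RHS = 300 is not a perfect cube.
  y = -3: RHS = -294 is not a perfect cube.
Continuing the search up to |y| = 50 finds no further solutions beyond those listed.
Collected solutions: (-2, -1).

Solutions (with |y| ≤ 50): (-2, -1).
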